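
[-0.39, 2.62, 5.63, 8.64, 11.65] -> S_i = -0.39 + 3.01*i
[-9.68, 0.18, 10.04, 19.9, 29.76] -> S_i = -9.68 + 9.86*i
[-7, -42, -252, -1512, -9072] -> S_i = -7*6^i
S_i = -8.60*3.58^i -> [-8.6, -30.79, -110.22, -394.59, -1412.64]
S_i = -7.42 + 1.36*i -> [-7.42, -6.06, -4.7, -3.34, -1.98]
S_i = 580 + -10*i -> [580, 570, 560, 550, 540]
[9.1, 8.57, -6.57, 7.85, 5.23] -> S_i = Random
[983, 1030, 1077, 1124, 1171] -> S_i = 983 + 47*i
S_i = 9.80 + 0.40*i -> [9.8, 10.2, 10.6, 11.0, 11.4]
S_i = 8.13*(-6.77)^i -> [8.13, -55.04, 372.62, -2522.65, 17078.32]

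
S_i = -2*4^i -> [-2, -8, -32, -128, -512]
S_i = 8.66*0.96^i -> [8.66, 8.31, 7.98, 7.66, 7.36]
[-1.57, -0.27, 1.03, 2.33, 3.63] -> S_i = -1.57 + 1.30*i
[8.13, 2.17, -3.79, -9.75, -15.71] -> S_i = 8.13 + -5.96*i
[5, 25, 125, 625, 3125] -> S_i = 5*5^i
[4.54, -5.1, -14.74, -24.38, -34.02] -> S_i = 4.54 + -9.64*i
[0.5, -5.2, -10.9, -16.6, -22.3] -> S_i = 0.50 + -5.70*i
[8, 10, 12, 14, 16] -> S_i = 8 + 2*i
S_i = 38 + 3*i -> [38, 41, 44, 47, 50]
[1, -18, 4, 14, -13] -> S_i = Random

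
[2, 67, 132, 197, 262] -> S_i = 2 + 65*i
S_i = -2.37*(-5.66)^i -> [-2.37, 13.41, -75.92, 429.73, -2432.28]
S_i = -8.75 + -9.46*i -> [-8.75, -18.21, -27.67, -37.13, -46.59]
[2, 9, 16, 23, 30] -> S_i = 2 + 7*i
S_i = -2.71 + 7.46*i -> [-2.71, 4.75, 12.21, 19.67, 27.13]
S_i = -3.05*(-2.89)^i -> [-3.05, 8.81, -25.47, 73.62, -212.76]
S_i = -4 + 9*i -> [-4, 5, 14, 23, 32]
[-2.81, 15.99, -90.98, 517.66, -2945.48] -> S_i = -2.81*(-5.69)^i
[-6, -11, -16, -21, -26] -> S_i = -6 + -5*i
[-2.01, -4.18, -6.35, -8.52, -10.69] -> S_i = -2.01 + -2.17*i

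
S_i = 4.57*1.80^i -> [4.57, 8.23, 14.81, 26.65, 47.97]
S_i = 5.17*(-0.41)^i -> [5.17, -2.12, 0.87, -0.36, 0.15]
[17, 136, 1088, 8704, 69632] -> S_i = 17*8^i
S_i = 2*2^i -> [2, 4, 8, 16, 32]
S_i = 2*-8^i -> [2, -16, 128, -1024, 8192]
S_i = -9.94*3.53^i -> [-9.94, -35.09, -123.86, -437.23, -1543.42]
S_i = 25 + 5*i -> [25, 30, 35, 40, 45]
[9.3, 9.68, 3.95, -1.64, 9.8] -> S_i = Random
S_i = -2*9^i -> [-2, -18, -162, -1458, -13122]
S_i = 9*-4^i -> [9, -36, 144, -576, 2304]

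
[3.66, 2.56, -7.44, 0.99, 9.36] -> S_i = Random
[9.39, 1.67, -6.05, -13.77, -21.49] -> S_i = 9.39 + -7.72*i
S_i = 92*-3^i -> [92, -276, 828, -2484, 7452]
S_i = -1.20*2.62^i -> [-1.2, -3.14, -8.24, -21.58, -56.54]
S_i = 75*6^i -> [75, 450, 2700, 16200, 97200]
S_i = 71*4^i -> [71, 284, 1136, 4544, 18176]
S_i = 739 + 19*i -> [739, 758, 777, 796, 815]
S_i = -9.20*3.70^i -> [-9.2, -34.04, -125.95, -466.01, -1724.23]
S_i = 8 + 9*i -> [8, 17, 26, 35, 44]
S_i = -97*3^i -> [-97, -291, -873, -2619, -7857]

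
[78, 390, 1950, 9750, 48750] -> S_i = 78*5^i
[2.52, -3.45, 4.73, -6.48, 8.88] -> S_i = 2.52*(-1.37)^i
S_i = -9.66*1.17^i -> [-9.66, -11.3, -13.22, -15.47, -18.1]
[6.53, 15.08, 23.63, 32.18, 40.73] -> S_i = 6.53 + 8.55*i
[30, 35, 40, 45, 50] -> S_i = 30 + 5*i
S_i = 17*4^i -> [17, 68, 272, 1088, 4352]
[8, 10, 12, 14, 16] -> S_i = 8 + 2*i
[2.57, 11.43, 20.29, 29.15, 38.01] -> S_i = 2.57 + 8.86*i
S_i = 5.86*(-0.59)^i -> [5.86, -3.46, 2.04, -1.2, 0.71]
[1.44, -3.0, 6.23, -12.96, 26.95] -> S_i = 1.44*(-2.08)^i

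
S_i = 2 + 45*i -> [2, 47, 92, 137, 182]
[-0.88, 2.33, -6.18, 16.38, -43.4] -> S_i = -0.88*(-2.65)^i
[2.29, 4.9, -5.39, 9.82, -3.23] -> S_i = Random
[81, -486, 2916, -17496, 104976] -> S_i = 81*-6^i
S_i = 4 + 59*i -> [4, 63, 122, 181, 240]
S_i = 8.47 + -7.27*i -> [8.47, 1.2, -6.07, -13.34, -20.61]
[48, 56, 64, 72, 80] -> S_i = 48 + 8*i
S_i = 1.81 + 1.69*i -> [1.81, 3.5, 5.19, 6.88, 8.57]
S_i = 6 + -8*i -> [6, -2, -10, -18, -26]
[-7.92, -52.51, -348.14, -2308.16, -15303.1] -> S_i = -7.92*6.63^i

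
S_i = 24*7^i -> [24, 168, 1176, 8232, 57624]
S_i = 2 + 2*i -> [2, 4, 6, 8, 10]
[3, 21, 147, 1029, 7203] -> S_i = 3*7^i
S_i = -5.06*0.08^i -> [-5.06, -0.4, -0.03, -0.0, -0.0]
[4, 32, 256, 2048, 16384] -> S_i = 4*8^i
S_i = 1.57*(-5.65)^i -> [1.57, -8.87, 50.12, -283.17, 1599.9]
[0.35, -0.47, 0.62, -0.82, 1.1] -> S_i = 0.35*(-1.33)^i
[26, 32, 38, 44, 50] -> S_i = 26 + 6*i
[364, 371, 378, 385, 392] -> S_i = 364 + 7*i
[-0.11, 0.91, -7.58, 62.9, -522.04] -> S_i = -0.11*(-8.30)^i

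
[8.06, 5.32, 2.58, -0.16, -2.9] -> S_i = 8.06 + -2.74*i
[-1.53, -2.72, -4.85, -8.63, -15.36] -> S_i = -1.53*1.78^i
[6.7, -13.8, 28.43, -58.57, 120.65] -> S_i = 6.70*(-2.06)^i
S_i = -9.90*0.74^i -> [-9.9, -7.33, -5.42, -4.01, -2.97]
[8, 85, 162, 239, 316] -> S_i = 8 + 77*i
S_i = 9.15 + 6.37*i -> [9.15, 15.52, 21.89, 28.26, 34.63]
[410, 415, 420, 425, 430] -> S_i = 410 + 5*i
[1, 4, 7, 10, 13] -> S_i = 1 + 3*i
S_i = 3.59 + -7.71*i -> [3.59, -4.12, -11.83, -19.54, -27.25]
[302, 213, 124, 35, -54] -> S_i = 302 + -89*i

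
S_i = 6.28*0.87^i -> [6.28, 5.46, 4.75, 4.14, 3.6]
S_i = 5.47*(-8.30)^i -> [5.47, -45.4, 376.83, -3127.67, 25959.7]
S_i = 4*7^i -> [4, 28, 196, 1372, 9604]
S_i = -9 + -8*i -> [-9, -17, -25, -33, -41]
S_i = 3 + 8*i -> [3, 11, 19, 27, 35]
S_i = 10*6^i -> [10, 60, 360, 2160, 12960]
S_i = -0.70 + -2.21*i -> [-0.7, -2.91, -5.12, -7.33, -9.54]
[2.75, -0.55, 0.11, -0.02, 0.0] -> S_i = 2.75*(-0.20)^i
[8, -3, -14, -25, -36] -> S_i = 8 + -11*i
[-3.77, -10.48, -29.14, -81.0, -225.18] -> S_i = -3.77*2.78^i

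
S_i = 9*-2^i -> [9, -18, 36, -72, 144]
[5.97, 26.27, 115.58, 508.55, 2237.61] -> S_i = 5.97*4.40^i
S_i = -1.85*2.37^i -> [-1.85, -4.38, -10.39, -24.63, -58.37]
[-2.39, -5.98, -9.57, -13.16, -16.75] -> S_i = -2.39 + -3.59*i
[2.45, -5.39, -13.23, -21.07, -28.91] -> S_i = 2.45 + -7.84*i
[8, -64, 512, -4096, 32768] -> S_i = 8*-8^i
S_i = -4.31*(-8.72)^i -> [-4.31, 37.58, -327.73, 2857.77, -24919.72]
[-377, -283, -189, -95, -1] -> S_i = -377 + 94*i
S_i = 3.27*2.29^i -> [3.27, 7.49, 17.15, 39.27, 89.93]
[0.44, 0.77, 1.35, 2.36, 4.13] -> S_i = 0.44*1.75^i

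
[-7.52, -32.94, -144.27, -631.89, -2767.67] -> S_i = -7.52*4.38^i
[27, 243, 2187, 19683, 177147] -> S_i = 27*9^i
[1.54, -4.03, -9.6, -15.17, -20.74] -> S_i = 1.54 + -5.57*i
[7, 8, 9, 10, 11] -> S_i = 7 + 1*i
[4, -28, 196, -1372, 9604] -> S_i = 4*-7^i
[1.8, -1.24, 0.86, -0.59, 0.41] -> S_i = 1.80*(-0.69)^i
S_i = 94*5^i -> [94, 470, 2350, 11750, 58750]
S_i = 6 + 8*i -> [6, 14, 22, 30, 38]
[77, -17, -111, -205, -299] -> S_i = 77 + -94*i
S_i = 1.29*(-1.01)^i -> [1.29, -1.3, 1.32, -1.33, 1.34]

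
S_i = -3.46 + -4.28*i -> [-3.46, -7.74, -12.02, -16.3, -20.58]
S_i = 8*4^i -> [8, 32, 128, 512, 2048]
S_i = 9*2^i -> [9, 18, 36, 72, 144]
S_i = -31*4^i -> [-31, -124, -496, -1984, -7936]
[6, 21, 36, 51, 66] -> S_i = 6 + 15*i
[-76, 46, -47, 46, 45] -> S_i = Random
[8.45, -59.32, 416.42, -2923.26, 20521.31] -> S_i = 8.45*(-7.02)^i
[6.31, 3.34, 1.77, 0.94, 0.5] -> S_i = 6.31*0.53^i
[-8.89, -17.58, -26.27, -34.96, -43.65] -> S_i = -8.89 + -8.69*i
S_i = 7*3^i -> [7, 21, 63, 189, 567]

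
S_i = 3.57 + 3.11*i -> [3.57, 6.68, 9.79, 12.9, 16.01]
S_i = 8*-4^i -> [8, -32, 128, -512, 2048]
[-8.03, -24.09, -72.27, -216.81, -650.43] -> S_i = -8.03*3.00^i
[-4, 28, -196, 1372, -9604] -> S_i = -4*-7^i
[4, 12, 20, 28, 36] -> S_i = 4 + 8*i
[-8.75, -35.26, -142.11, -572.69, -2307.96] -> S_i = -8.75*4.03^i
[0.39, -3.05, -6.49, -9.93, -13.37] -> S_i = 0.39 + -3.44*i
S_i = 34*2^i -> [34, 68, 136, 272, 544]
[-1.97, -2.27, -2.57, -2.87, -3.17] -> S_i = -1.97 + -0.30*i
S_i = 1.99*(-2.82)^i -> [1.99, -5.61, 15.83, -44.63, 125.85]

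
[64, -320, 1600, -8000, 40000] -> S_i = 64*-5^i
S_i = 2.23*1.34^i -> [2.23, 2.99, 4.0, 5.37, 7.19]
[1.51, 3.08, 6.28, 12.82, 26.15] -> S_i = 1.51*2.04^i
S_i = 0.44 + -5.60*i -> [0.44, -5.16, -10.76, -16.36, -21.96]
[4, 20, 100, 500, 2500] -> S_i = 4*5^i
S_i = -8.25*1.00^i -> [-8.25, -8.25, -8.25, -8.25, -8.25]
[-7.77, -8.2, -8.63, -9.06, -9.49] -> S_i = -7.77 + -0.43*i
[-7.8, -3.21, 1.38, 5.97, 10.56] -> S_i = -7.80 + 4.59*i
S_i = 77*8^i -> [77, 616, 4928, 39424, 315392]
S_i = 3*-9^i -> [3, -27, 243, -2187, 19683]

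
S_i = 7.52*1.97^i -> [7.52, 14.81, 29.18, 57.49, 113.26]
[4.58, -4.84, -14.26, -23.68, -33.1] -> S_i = 4.58 + -9.42*i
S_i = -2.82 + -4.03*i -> [-2.82, -6.85, -10.88, -14.91, -18.94]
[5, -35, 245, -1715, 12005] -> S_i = 5*-7^i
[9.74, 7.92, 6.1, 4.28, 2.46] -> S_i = 9.74 + -1.82*i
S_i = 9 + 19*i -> [9, 28, 47, 66, 85]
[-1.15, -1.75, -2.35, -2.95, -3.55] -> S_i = -1.15 + -0.60*i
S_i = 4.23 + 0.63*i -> [4.23, 4.86, 5.49, 6.12, 6.75]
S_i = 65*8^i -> [65, 520, 4160, 33280, 266240]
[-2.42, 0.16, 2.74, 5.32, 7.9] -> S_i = -2.42 + 2.58*i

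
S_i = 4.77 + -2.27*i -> [4.77, 2.5, 0.23, -2.04, -4.31]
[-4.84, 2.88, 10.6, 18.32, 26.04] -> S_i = -4.84 + 7.72*i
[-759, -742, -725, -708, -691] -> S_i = -759 + 17*i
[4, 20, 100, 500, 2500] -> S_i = 4*5^i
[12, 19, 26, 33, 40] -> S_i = 12 + 7*i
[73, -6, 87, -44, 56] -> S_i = Random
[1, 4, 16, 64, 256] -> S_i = 1*4^i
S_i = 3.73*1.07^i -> [3.73, 3.99, 4.27, 4.57, 4.89]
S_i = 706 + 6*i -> [706, 712, 718, 724, 730]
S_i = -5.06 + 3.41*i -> [-5.06, -1.65, 1.76, 5.17, 8.58]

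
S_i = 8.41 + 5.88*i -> [8.41, 14.29, 20.17, 26.05, 31.93]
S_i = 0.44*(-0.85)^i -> [0.44, -0.37, 0.32, -0.27, 0.23]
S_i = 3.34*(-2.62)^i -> [3.34, -8.75, 22.93, -60.07, 157.38]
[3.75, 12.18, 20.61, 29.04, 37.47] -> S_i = 3.75 + 8.43*i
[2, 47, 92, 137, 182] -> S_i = 2 + 45*i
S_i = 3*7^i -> [3, 21, 147, 1029, 7203]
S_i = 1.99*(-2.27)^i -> [1.99, -4.52, 10.25, -23.28, 52.84]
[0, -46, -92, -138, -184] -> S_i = 0 + -46*i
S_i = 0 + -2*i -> [0, -2, -4, -6, -8]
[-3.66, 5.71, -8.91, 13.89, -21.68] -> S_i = -3.66*(-1.56)^i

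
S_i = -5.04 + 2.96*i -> [-5.04, -2.08, 0.88, 3.84, 6.8]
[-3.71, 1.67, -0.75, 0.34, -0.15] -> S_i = -3.71*(-0.45)^i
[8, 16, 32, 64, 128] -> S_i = 8*2^i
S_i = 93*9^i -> [93, 837, 7533, 67797, 610173]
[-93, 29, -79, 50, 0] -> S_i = Random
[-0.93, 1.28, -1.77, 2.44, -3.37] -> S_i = -0.93*(-1.38)^i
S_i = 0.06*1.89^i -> [0.06, 0.11, 0.21, 0.41, 0.77]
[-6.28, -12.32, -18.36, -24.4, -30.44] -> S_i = -6.28 + -6.04*i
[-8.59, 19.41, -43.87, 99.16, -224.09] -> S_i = -8.59*(-2.26)^i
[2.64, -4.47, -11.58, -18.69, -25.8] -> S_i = 2.64 + -7.11*i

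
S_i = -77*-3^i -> [-77, 231, -693, 2079, -6237]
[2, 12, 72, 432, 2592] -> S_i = 2*6^i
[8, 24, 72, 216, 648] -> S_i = 8*3^i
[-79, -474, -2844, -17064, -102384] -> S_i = -79*6^i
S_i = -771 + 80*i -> [-771, -691, -611, -531, -451]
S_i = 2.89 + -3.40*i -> [2.89, -0.51, -3.91, -7.31, -10.71]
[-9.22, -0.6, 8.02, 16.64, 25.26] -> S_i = -9.22 + 8.62*i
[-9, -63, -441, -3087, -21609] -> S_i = -9*7^i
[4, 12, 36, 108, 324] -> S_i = 4*3^i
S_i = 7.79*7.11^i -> [7.79, 55.39, 393.8, 2799.92, 19907.46]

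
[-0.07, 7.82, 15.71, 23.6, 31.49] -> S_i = -0.07 + 7.89*i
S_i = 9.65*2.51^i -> [9.65, 24.22, 60.8, 152.6, 383.02]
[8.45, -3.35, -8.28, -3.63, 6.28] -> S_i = Random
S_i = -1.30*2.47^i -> [-1.3, -3.21, -7.93, -19.59, -48.39]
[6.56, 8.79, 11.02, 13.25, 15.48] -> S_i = 6.56 + 2.23*i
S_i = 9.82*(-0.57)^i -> [9.82, -5.6, 3.19, -1.82, 1.04]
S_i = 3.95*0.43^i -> [3.95, 1.7, 0.73, 0.31, 0.14]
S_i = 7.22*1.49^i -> [7.22, 10.76, 16.03, 23.88, 35.59]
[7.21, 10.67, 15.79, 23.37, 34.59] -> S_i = 7.21*1.48^i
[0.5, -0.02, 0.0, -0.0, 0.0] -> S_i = 0.50*(-0.05)^i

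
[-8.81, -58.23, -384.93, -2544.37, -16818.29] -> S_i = -8.81*6.61^i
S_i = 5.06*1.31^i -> [5.06, 6.63, 8.68, 11.38, 14.9]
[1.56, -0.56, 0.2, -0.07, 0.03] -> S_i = 1.56*(-0.36)^i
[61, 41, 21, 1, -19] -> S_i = 61 + -20*i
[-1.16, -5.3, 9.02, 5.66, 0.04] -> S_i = Random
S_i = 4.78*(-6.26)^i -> [4.78, -29.92, 187.32, -1172.6, 7340.49]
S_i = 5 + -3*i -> [5, 2, -1, -4, -7]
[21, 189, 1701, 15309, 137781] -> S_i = 21*9^i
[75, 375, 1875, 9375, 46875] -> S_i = 75*5^i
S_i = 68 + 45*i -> [68, 113, 158, 203, 248]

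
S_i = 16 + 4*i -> [16, 20, 24, 28, 32]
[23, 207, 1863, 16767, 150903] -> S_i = 23*9^i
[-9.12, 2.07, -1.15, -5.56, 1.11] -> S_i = Random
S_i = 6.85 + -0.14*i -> [6.85, 6.71, 6.57, 6.43, 6.29]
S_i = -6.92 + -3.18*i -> [-6.92, -10.1, -13.28, -16.46, -19.64]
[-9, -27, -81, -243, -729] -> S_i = -9*3^i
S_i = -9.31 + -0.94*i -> [-9.31, -10.25, -11.19, -12.13, -13.07]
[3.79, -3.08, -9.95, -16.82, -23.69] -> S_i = 3.79 + -6.87*i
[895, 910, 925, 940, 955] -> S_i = 895 + 15*i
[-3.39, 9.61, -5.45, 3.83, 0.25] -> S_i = Random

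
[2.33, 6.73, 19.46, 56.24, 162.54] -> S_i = 2.33*2.89^i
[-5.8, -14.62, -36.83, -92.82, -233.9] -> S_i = -5.80*2.52^i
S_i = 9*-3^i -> [9, -27, 81, -243, 729]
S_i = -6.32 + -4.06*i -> [-6.32, -10.38, -14.44, -18.5, -22.56]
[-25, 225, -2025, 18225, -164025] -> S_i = -25*-9^i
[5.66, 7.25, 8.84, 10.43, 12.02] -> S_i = 5.66 + 1.59*i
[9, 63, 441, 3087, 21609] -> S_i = 9*7^i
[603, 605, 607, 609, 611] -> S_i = 603 + 2*i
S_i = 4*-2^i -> [4, -8, 16, -32, 64]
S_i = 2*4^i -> [2, 8, 32, 128, 512]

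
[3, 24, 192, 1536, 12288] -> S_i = 3*8^i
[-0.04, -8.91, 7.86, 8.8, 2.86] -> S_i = Random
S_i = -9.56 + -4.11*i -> [-9.56, -13.67, -17.78, -21.89, -26.0]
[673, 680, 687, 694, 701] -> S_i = 673 + 7*i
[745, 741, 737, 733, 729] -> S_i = 745 + -4*i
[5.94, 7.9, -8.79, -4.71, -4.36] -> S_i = Random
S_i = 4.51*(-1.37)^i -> [4.51, -6.18, 8.46, -11.6, 15.89]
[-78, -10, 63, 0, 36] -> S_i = Random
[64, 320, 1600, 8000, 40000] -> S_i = 64*5^i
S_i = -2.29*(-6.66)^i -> [-2.29, 15.25, -101.57, 676.48, -4505.39]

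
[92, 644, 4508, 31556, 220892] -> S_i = 92*7^i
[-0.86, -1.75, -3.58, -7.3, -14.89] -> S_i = -0.86*2.04^i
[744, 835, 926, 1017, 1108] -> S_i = 744 + 91*i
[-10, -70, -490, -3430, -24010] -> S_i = -10*7^i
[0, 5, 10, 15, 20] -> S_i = 0 + 5*i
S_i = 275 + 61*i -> [275, 336, 397, 458, 519]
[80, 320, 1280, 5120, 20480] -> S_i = 80*4^i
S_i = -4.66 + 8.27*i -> [-4.66, 3.61, 11.88, 20.15, 28.42]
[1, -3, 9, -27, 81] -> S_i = 1*-3^i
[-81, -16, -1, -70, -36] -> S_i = Random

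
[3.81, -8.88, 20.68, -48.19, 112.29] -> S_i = 3.81*(-2.33)^i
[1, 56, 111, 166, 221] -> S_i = 1 + 55*i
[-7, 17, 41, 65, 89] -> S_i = -7 + 24*i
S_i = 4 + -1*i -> [4, 3, 2, 1, 0]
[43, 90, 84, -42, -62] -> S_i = Random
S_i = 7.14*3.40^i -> [7.14, 24.28, 82.54, 280.63, 954.14]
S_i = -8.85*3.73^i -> [-8.85, -33.01, -123.13, -459.27, -1713.08]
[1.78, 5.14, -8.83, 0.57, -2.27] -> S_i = Random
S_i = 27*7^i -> [27, 189, 1323, 9261, 64827]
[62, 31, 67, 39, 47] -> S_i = Random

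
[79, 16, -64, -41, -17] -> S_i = Random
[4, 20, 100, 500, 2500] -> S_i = 4*5^i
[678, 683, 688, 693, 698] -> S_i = 678 + 5*i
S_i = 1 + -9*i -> [1, -8, -17, -26, -35]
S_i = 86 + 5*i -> [86, 91, 96, 101, 106]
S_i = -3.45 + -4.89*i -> [-3.45, -8.34, -13.23, -18.12, -23.01]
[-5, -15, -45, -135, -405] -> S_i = -5*3^i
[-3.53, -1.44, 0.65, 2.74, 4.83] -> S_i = -3.53 + 2.09*i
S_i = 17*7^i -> [17, 119, 833, 5831, 40817]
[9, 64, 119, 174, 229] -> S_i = 9 + 55*i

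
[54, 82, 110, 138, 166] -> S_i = 54 + 28*i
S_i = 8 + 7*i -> [8, 15, 22, 29, 36]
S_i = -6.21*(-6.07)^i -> [-6.21, 37.69, -228.81, 1388.86, -8430.36]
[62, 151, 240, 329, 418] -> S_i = 62 + 89*i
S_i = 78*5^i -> [78, 390, 1950, 9750, 48750]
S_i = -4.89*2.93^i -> [-4.89, -14.33, -41.98, -123.0, -360.4]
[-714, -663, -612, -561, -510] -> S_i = -714 + 51*i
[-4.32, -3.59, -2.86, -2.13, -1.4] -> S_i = -4.32 + 0.73*i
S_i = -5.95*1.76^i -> [-5.95, -10.47, -18.43, -32.44, -57.09]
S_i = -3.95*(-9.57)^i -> [-3.95, 37.8, -361.76, 3462.05, -33131.79]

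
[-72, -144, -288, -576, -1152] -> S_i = -72*2^i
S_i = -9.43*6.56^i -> [-9.43, -61.86, -405.81, -2662.09, -17463.33]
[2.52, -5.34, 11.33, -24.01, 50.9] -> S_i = 2.52*(-2.12)^i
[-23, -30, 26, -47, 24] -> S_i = Random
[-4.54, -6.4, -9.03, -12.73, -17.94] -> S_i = -4.54*1.41^i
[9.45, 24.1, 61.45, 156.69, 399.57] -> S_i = 9.45*2.55^i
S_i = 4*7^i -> [4, 28, 196, 1372, 9604]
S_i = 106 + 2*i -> [106, 108, 110, 112, 114]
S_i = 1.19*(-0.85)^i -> [1.19, -1.01, 0.86, -0.73, 0.62]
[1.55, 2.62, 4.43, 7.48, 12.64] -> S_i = 1.55*1.69^i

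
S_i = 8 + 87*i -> [8, 95, 182, 269, 356]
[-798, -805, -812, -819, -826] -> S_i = -798 + -7*i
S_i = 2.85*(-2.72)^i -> [2.85, -7.75, 21.09, -57.35, 156.0]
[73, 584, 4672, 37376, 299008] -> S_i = 73*8^i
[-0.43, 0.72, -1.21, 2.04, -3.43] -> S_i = -0.43*(-1.68)^i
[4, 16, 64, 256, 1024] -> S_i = 4*4^i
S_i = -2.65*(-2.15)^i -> [-2.65, 5.7, -12.25, 26.34, -56.62]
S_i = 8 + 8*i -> [8, 16, 24, 32, 40]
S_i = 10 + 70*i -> [10, 80, 150, 220, 290]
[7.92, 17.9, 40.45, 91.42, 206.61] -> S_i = 7.92*2.26^i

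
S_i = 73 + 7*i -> [73, 80, 87, 94, 101]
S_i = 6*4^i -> [6, 24, 96, 384, 1536]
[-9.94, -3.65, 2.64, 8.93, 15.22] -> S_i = -9.94 + 6.29*i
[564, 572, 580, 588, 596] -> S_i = 564 + 8*i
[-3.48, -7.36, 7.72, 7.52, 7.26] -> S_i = Random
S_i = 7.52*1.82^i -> [7.52, 13.69, 24.91, 45.33, 82.51]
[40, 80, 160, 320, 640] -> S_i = 40*2^i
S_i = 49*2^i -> [49, 98, 196, 392, 784]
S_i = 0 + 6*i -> [0, 6, 12, 18, 24]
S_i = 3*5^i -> [3, 15, 75, 375, 1875]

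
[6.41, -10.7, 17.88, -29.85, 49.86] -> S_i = 6.41*(-1.67)^i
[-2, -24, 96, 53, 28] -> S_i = Random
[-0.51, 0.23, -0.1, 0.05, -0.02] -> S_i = -0.51*(-0.45)^i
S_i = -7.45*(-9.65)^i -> [-7.45, 71.89, -693.76, 6694.81, -64604.91]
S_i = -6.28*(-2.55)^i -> [-6.28, 16.01, -40.84, 104.13, -265.53]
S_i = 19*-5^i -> [19, -95, 475, -2375, 11875]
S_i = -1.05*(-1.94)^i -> [-1.05, 2.04, -3.95, 7.67, -14.87]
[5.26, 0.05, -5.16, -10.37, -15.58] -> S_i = 5.26 + -5.21*i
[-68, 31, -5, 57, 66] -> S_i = Random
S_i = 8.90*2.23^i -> [8.9, 19.85, 44.26, 98.7, 220.09]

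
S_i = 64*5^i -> [64, 320, 1600, 8000, 40000]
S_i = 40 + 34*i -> [40, 74, 108, 142, 176]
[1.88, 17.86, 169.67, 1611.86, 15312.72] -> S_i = 1.88*9.50^i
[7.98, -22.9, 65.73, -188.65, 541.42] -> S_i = 7.98*(-2.87)^i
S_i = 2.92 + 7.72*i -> [2.92, 10.64, 18.36, 26.08, 33.8]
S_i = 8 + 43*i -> [8, 51, 94, 137, 180]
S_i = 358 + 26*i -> [358, 384, 410, 436, 462]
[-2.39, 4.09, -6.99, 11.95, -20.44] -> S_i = -2.39*(-1.71)^i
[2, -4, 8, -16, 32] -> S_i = 2*-2^i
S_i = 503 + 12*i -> [503, 515, 527, 539, 551]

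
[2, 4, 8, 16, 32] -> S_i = 2*2^i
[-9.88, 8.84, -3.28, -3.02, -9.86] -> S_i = Random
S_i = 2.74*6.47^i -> [2.74, 17.73, 114.7, 742.1, 4801.4]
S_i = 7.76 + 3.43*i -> [7.76, 11.19, 14.62, 18.05, 21.48]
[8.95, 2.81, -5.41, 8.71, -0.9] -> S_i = Random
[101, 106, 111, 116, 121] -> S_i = 101 + 5*i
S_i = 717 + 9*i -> [717, 726, 735, 744, 753]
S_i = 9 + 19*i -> [9, 28, 47, 66, 85]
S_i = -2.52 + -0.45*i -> [-2.52, -2.97, -3.42, -3.87, -4.32]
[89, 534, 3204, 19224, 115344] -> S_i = 89*6^i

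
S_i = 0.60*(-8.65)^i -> [0.6, -5.19, 44.89, -388.33, 3359.04]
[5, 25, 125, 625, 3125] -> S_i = 5*5^i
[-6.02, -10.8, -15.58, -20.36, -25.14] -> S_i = -6.02 + -4.78*i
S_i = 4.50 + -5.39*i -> [4.5, -0.89, -6.28, -11.67, -17.06]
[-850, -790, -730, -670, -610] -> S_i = -850 + 60*i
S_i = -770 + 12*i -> [-770, -758, -746, -734, -722]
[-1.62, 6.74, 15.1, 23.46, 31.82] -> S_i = -1.62 + 8.36*i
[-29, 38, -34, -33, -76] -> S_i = Random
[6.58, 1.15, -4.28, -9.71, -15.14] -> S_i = 6.58 + -5.43*i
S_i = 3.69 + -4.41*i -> [3.69, -0.72, -5.13, -9.54, -13.95]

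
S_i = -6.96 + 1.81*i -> [-6.96, -5.15, -3.34, -1.53, 0.28]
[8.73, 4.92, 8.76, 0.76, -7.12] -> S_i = Random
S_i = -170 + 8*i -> [-170, -162, -154, -146, -138]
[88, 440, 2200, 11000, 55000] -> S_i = 88*5^i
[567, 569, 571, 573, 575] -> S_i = 567 + 2*i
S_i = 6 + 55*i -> [6, 61, 116, 171, 226]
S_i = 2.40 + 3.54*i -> [2.4, 5.94, 9.48, 13.02, 16.56]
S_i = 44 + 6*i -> [44, 50, 56, 62, 68]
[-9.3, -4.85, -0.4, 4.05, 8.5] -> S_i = -9.30 + 4.45*i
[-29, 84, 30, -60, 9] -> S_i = Random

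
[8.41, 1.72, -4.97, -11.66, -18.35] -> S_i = 8.41 + -6.69*i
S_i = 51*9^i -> [51, 459, 4131, 37179, 334611]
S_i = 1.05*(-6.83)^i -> [1.05, -7.17, 48.98, -334.54, 2284.93]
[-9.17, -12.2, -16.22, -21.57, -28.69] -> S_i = -9.17*1.33^i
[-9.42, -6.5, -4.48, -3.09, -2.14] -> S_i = -9.42*0.69^i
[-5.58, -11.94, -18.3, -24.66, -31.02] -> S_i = -5.58 + -6.36*i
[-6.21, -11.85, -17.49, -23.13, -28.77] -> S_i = -6.21 + -5.64*i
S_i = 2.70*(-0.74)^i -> [2.7, -2.0, 1.48, -1.09, 0.81]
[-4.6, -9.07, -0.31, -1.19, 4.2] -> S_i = Random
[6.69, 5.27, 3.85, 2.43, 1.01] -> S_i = 6.69 + -1.42*i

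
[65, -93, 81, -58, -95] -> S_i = Random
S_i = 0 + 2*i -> [0, 2, 4, 6, 8]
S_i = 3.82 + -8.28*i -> [3.82, -4.46, -12.74, -21.02, -29.3]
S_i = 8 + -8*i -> [8, 0, -8, -16, -24]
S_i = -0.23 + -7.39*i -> [-0.23, -7.62, -15.01, -22.4, -29.79]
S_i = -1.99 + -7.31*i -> [-1.99, -9.3, -16.61, -23.92, -31.23]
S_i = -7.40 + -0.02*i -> [-7.4, -7.42, -7.44, -7.46, -7.48]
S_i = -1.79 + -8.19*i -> [-1.79, -9.98, -18.17, -26.36, -34.55]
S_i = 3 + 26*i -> [3, 29, 55, 81, 107]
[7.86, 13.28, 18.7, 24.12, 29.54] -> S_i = 7.86 + 5.42*i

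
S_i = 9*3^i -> [9, 27, 81, 243, 729]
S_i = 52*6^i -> [52, 312, 1872, 11232, 67392]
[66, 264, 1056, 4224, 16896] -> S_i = 66*4^i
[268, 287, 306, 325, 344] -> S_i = 268 + 19*i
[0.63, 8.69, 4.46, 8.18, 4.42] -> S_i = Random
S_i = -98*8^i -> [-98, -784, -6272, -50176, -401408]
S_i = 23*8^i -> [23, 184, 1472, 11776, 94208]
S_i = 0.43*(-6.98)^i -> [0.43, -3.0, 20.95, -146.23, 1020.68]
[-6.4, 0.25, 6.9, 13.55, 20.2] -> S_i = -6.40 + 6.65*i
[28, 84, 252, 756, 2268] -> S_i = 28*3^i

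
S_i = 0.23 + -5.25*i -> [0.23, -5.02, -10.27, -15.52, -20.77]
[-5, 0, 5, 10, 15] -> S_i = -5 + 5*i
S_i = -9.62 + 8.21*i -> [-9.62, -1.41, 6.8, 15.01, 23.22]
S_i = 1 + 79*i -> [1, 80, 159, 238, 317]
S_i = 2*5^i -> [2, 10, 50, 250, 1250]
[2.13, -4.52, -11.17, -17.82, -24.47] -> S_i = 2.13 + -6.65*i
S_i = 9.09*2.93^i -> [9.09, 26.63, 78.04, 228.65, 669.94]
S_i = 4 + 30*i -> [4, 34, 64, 94, 124]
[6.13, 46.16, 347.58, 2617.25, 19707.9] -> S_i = 6.13*7.53^i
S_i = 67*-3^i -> [67, -201, 603, -1809, 5427]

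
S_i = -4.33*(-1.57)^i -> [-4.33, 6.8, -10.67, 16.76, -26.31]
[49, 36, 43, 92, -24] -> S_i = Random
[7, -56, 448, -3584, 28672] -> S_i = 7*-8^i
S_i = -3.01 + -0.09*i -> [-3.01, -3.1, -3.19, -3.28, -3.37]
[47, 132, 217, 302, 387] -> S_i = 47 + 85*i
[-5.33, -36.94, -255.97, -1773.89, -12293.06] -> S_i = -5.33*6.93^i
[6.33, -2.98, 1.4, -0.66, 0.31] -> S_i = 6.33*(-0.47)^i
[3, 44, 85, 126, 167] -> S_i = 3 + 41*i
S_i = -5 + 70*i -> [-5, 65, 135, 205, 275]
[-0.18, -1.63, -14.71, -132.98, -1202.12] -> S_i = -0.18*9.04^i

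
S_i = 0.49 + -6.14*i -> [0.49, -5.65, -11.79, -17.93, -24.07]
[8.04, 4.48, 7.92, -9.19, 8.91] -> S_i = Random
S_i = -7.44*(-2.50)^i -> [-7.44, 18.6, -46.5, 116.25, -290.62]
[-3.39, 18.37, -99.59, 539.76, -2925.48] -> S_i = -3.39*(-5.42)^i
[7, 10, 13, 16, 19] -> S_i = 7 + 3*i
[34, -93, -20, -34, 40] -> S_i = Random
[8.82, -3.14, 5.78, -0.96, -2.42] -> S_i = Random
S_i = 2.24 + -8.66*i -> [2.24, -6.42, -15.08, -23.74, -32.4]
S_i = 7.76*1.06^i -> [7.76, 8.23, 8.72, 9.24, 9.8]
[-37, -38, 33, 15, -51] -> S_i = Random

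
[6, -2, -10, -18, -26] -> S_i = 6 + -8*i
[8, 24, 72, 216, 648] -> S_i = 8*3^i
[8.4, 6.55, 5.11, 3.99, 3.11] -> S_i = 8.40*0.78^i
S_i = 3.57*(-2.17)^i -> [3.57, -7.75, 16.81, -36.48, 79.16]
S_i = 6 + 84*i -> [6, 90, 174, 258, 342]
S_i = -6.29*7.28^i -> [-6.29, -45.79, -333.36, -2426.86, -17667.54]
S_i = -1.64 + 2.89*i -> [-1.64, 1.25, 4.14, 7.03, 9.92]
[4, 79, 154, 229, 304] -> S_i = 4 + 75*i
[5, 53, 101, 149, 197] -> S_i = 5 + 48*i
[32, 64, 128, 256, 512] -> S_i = 32*2^i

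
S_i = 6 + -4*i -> [6, 2, -2, -6, -10]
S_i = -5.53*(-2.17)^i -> [-5.53, 12.0, -26.04, 56.51, -122.62]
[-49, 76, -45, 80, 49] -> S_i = Random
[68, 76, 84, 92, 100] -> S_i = 68 + 8*i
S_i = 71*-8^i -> [71, -568, 4544, -36352, 290816]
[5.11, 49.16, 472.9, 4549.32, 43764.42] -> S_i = 5.11*9.62^i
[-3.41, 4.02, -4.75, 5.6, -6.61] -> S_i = -3.41*(-1.18)^i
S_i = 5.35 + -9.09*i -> [5.35, -3.74, -12.83, -21.92, -31.01]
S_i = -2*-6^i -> [-2, 12, -72, 432, -2592]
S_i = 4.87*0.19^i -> [4.87, 0.93, 0.18, 0.03, 0.01]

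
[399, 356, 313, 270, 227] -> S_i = 399 + -43*i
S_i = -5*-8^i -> [-5, 40, -320, 2560, -20480]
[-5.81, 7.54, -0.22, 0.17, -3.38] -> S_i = Random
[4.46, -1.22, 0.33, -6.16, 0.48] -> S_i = Random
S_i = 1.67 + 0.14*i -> [1.67, 1.81, 1.95, 2.09, 2.23]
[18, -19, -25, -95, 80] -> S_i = Random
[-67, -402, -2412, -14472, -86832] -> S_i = -67*6^i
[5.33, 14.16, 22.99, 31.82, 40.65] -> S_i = 5.33 + 8.83*i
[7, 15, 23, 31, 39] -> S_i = 7 + 8*i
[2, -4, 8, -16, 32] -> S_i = 2*-2^i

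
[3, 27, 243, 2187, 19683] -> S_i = 3*9^i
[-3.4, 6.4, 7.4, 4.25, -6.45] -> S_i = Random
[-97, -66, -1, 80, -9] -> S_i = Random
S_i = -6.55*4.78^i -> [-6.55, -31.31, -149.66, -715.36, -3419.42]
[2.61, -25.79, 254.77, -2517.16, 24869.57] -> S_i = 2.61*(-9.88)^i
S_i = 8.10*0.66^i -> [8.1, 5.35, 3.53, 2.33, 1.54]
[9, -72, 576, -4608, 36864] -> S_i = 9*-8^i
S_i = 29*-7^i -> [29, -203, 1421, -9947, 69629]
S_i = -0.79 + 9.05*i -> [-0.79, 8.26, 17.31, 26.36, 35.41]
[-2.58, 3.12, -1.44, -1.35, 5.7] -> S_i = Random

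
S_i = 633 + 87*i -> [633, 720, 807, 894, 981]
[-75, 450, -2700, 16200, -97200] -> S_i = -75*-6^i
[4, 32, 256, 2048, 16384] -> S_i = 4*8^i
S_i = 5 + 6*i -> [5, 11, 17, 23, 29]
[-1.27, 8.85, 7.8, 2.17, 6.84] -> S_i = Random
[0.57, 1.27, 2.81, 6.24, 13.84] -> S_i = 0.57*2.22^i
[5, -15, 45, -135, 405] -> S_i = 5*-3^i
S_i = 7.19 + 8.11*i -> [7.19, 15.3, 23.41, 31.52, 39.63]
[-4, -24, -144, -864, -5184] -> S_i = -4*6^i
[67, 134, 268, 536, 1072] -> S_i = 67*2^i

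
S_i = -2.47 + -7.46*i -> [-2.47, -9.93, -17.39, -24.85, -32.31]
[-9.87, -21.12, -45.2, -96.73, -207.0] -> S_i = -9.87*2.14^i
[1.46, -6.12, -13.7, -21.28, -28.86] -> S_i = 1.46 + -7.58*i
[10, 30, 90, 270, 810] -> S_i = 10*3^i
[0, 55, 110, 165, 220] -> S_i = 0 + 55*i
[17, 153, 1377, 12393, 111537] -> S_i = 17*9^i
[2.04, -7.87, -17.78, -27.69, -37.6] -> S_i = 2.04 + -9.91*i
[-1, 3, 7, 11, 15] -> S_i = -1 + 4*i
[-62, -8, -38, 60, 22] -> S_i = Random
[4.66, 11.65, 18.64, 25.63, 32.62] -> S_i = 4.66 + 6.99*i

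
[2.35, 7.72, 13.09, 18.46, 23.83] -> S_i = 2.35 + 5.37*i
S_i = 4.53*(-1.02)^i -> [4.53, -4.62, 4.71, -4.81, 4.9]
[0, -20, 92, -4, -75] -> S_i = Random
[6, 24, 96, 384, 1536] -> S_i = 6*4^i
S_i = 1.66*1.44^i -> [1.66, 2.39, 3.44, 4.96, 7.14]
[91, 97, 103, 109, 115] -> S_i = 91 + 6*i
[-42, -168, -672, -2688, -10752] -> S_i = -42*4^i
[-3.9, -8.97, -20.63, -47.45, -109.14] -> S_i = -3.90*2.30^i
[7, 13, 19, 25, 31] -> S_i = 7 + 6*i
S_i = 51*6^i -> [51, 306, 1836, 11016, 66096]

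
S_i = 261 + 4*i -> [261, 265, 269, 273, 277]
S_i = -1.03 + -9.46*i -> [-1.03, -10.49, -19.95, -29.41, -38.87]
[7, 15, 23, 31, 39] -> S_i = 7 + 8*i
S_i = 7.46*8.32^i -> [7.46, 62.07, 516.4, 4296.44, 35746.39]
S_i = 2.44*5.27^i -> [2.44, 12.86, 67.77, 357.13, 1882.05]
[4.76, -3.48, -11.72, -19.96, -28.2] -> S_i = 4.76 + -8.24*i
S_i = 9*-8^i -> [9, -72, 576, -4608, 36864]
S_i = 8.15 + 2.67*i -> [8.15, 10.82, 13.49, 16.16, 18.83]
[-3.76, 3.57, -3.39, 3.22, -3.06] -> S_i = -3.76*(-0.95)^i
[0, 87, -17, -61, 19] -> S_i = Random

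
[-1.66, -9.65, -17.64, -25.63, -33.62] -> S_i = -1.66 + -7.99*i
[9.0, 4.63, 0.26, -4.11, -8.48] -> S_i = 9.00 + -4.37*i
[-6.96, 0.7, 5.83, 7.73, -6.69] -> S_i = Random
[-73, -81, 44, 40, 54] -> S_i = Random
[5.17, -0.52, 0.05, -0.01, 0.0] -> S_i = 5.17*(-0.10)^i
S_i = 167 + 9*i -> [167, 176, 185, 194, 203]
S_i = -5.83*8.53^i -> [-5.83, -49.73, -424.2, -3618.39, -30864.89]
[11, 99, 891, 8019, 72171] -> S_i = 11*9^i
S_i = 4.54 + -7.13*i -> [4.54, -2.59, -9.72, -16.85, -23.98]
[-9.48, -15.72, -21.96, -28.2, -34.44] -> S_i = -9.48 + -6.24*i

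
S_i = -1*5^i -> [-1, -5, -25, -125, -625]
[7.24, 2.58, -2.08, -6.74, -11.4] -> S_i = 7.24 + -4.66*i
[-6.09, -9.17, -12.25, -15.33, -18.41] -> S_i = -6.09 + -3.08*i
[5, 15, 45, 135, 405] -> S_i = 5*3^i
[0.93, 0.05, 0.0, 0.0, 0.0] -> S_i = 0.93*0.05^i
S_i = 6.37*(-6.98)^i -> [6.37, -44.46, 310.35, -2166.24, 15120.32]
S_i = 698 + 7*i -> [698, 705, 712, 719, 726]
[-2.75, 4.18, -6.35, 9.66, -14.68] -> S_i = -2.75*(-1.52)^i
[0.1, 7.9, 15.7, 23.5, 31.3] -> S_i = 0.10 + 7.80*i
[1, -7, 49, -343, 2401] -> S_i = 1*-7^i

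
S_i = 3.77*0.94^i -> [3.77, 3.54, 3.33, 3.13, 2.94]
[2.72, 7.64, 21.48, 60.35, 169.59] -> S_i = 2.72*2.81^i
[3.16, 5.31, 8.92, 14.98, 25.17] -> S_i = 3.16*1.68^i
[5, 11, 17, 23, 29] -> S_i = 5 + 6*i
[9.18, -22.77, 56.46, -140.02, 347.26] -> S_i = 9.18*(-2.48)^i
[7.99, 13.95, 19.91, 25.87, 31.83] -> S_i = 7.99 + 5.96*i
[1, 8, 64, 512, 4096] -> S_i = 1*8^i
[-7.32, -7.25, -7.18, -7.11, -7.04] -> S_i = -7.32 + 0.07*i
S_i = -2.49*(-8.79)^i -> [-2.49, 21.89, -192.39, 1691.09, -14864.66]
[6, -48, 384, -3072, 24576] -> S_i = 6*-8^i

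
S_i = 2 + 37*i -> [2, 39, 76, 113, 150]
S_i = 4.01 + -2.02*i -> [4.01, 1.99, -0.03, -2.05, -4.07]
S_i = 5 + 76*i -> [5, 81, 157, 233, 309]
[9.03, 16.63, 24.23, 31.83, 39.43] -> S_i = 9.03 + 7.60*i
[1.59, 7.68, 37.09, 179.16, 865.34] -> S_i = 1.59*4.83^i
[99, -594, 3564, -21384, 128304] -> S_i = 99*-6^i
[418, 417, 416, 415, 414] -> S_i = 418 + -1*i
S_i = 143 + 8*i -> [143, 151, 159, 167, 175]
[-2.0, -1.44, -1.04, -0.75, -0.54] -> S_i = -2.00*0.72^i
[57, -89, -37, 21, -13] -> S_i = Random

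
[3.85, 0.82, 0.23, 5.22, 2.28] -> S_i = Random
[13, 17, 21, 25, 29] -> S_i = 13 + 4*i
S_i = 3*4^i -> [3, 12, 48, 192, 768]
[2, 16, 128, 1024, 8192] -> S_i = 2*8^i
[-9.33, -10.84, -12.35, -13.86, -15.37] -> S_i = -9.33 + -1.51*i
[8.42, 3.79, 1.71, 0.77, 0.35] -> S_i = 8.42*0.45^i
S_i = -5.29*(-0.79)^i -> [-5.29, 4.18, -3.3, 2.61, -2.06]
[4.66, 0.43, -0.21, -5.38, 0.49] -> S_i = Random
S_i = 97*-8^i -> [97, -776, 6208, -49664, 397312]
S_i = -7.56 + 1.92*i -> [-7.56, -5.64, -3.72, -1.8, 0.12]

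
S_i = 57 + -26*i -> [57, 31, 5, -21, -47]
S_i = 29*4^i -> [29, 116, 464, 1856, 7424]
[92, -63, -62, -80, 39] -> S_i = Random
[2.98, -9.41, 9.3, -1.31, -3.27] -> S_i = Random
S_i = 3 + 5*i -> [3, 8, 13, 18, 23]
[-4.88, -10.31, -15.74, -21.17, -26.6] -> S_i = -4.88 + -5.43*i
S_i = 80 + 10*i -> [80, 90, 100, 110, 120]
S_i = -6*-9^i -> [-6, 54, -486, 4374, -39366]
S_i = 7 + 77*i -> [7, 84, 161, 238, 315]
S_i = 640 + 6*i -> [640, 646, 652, 658, 664]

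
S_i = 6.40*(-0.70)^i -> [6.4, -4.48, 3.14, -2.2, 1.54]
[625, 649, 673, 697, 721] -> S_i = 625 + 24*i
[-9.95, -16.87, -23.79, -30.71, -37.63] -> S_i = -9.95 + -6.92*i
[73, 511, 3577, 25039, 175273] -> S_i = 73*7^i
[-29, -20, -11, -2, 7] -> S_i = -29 + 9*i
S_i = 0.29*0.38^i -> [0.29, 0.11, 0.04, 0.02, 0.01]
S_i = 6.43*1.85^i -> [6.43, 11.9, 22.01, 40.71, 75.32]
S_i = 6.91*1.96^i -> [6.91, 13.54, 26.55, 52.03, 101.98]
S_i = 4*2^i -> [4, 8, 16, 32, 64]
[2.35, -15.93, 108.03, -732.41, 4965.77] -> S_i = 2.35*(-6.78)^i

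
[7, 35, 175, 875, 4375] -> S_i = 7*5^i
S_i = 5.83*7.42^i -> [5.83, 43.26, 320.98, 2381.66, 17671.94]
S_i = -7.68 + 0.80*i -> [-7.68, -6.88, -6.08, -5.28, -4.48]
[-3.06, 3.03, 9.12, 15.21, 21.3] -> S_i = -3.06 + 6.09*i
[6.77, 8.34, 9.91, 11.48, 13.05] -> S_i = 6.77 + 1.57*i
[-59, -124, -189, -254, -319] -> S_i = -59 + -65*i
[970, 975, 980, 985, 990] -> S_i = 970 + 5*i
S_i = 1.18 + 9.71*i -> [1.18, 10.89, 20.6, 30.31, 40.02]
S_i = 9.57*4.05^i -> [9.57, 38.76, 156.97, 635.74, 2574.73]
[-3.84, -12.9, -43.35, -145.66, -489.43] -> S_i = -3.84*3.36^i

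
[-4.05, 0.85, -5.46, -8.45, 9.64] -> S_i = Random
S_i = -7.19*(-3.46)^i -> [-7.19, 24.88, -86.08, 297.82, -1030.47]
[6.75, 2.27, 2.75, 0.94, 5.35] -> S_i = Random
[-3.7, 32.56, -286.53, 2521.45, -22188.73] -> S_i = -3.70*(-8.80)^i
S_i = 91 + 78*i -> [91, 169, 247, 325, 403]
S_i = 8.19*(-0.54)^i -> [8.19, -4.42, 2.39, -1.29, 0.7]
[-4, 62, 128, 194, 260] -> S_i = -4 + 66*i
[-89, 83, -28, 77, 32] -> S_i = Random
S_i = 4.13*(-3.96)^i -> [4.13, -16.35, 64.77, -256.47, 1015.62]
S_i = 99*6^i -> [99, 594, 3564, 21384, 128304]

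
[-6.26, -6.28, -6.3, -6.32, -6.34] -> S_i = -6.26 + -0.02*i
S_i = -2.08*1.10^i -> [-2.08, -2.29, -2.52, -2.77, -3.05]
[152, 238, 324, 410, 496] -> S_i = 152 + 86*i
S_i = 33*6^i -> [33, 198, 1188, 7128, 42768]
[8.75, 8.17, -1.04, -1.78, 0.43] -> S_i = Random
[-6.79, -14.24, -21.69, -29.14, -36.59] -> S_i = -6.79 + -7.45*i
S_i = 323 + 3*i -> [323, 326, 329, 332, 335]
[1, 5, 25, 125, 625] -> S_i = 1*5^i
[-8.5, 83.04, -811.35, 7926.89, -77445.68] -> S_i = -8.50*(-9.77)^i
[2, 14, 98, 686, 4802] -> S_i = 2*7^i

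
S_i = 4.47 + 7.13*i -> [4.47, 11.6, 18.73, 25.86, 32.99]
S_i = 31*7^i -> [31, 217, 1519, 10633, 74431]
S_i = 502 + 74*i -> [502, 576, 650, 724, 798]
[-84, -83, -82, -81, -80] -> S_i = -84 + 1*i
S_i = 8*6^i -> [8, 48, 288, 1728, 10368]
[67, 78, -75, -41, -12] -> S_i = Random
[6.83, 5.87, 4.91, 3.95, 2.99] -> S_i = 6.83 + -0.96*i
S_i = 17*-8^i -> [17, -136, 1088, -8704, 69632]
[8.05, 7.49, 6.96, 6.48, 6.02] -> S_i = 8.05*0.93^i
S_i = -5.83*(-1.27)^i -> [-5.83, 7.4, -9.4, 11.94, -15.17]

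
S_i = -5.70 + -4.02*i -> [-5.7, -9.72, -13.74, -17.76, -21.78]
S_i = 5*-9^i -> [5, -45, 405, -3645, 32805]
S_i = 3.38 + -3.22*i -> [3.38, 0.16, -3.06, -6.28, -9.5]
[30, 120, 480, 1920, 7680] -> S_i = 30*4^i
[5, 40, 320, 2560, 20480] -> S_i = 5*8^i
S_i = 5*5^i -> [5, 25, 125, 625, 3125]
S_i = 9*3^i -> [9, 27, 81, 243, 729]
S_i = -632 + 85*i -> [-632, -547, -462, -377, -292]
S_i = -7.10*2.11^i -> [-7.1, -14.98, -31.61, -66.7, -140.73]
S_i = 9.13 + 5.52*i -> [9.13, 14.65, 20.17, 25.69, 31.21]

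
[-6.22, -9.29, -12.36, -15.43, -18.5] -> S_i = -6.22 + -3.07*i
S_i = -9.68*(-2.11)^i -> [-9.68, 20.42, -43.1, 90.93, -191.87]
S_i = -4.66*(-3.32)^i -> [-4.66, 15.47, -51.36, 170.53, -566.16]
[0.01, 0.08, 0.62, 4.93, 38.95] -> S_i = 0.01*7.90^i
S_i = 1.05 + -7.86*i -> [1.05, -6.81, -14.67, -22.53, -30.39]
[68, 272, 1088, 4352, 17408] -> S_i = 68*4^i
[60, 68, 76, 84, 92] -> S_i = 60 + 8*i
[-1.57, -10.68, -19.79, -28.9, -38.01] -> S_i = -1.57 + -9.11*i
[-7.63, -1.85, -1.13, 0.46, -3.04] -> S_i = Random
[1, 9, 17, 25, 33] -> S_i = 1 + 8*i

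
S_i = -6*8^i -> [-6, -48, -384, -3072, -24576]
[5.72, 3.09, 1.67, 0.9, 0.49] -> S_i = 5.72*0.54^i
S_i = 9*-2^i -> [9, -18, 36, -72, 144]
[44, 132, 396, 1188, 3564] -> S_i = 44*3^i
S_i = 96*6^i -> [96, 576, 3456, 20736, 124416]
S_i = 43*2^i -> [43, 86, 172, 344, 688]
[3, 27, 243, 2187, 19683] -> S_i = 3*9^i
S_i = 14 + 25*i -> [14, 39, 64, 89, 114]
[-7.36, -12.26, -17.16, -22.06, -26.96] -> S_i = -7.36 + -4.90*i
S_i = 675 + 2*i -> [675, 677, 679, 681, 683]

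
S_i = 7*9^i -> [7, 63, 567, 5103, 45927]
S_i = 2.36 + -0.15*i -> [2.36, 2.21, 2.06, 1.91, 1.76]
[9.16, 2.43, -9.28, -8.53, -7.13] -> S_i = Random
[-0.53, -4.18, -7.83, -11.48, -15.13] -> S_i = -0.53 + -3.65*i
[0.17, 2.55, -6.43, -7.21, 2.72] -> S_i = Random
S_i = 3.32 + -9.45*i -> [3.32, -6.13, -15.58, -25.03, -34.48]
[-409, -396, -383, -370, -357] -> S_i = -409 + 13*i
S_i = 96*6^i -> [96, 576, 3456, 20736, 124416]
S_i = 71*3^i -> [71, 213, 639, 1917, 5751]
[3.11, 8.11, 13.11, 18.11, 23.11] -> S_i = 3.11 + 5.00*i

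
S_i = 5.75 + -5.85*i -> [5.75, -0.1, -5.95, -11.8, -17.65]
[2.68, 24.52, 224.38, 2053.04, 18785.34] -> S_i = 2.68*9.15^i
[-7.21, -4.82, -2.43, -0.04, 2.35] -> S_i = -7.21 + 2.39*i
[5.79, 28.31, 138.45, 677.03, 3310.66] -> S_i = 5.79*4.89^i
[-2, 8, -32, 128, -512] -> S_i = -2*-4^i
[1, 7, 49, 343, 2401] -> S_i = 1*7^i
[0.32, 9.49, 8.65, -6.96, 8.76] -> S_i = Random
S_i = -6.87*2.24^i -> [-6.87, -15.39, -34.47, -77.21, -172.96]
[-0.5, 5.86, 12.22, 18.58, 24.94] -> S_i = -0.50 + 6.36*i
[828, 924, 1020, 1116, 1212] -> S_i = 828 + 96*i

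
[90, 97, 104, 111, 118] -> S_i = 90 + 7*i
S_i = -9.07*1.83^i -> [-9.07, -16.6, -30.37, -55.59, -101.72]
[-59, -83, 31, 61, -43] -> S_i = Random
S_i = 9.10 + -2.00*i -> [9.1, 7.1, 5.1, 3.1, 1.1]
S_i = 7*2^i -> [7, 14, 28, 56, 112]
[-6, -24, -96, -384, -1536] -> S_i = -6*4^i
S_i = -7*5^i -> [-7, -35, -175, -875, -4375]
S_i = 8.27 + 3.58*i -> [8.27, 11.85, 15.43, 19.01, 22.59]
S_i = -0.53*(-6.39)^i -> [-0.53, 3.39, -21.64, 138.29, -883.65]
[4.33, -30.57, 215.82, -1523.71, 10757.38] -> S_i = 4.33*(-7.06)^i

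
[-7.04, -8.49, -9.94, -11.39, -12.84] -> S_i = -7.04 + -1.45*i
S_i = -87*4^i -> [-87, -348, -1392, -5568, -22272]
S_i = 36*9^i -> [36, 324, 2916, 26244, 236196]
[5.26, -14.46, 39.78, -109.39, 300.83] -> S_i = 5.26*(-2.75)^i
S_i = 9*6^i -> [9, 54, 324, 1944, 11664]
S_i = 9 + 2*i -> [9, 11, 13, 15, 17]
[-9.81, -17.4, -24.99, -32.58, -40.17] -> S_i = -9.81 + -7.59*i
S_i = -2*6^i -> [-2, -12, -72, -432, -2592]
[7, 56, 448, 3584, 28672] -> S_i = 7*8^i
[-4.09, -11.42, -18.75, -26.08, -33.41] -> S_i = -4.09 + -7.33*i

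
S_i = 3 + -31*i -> [3, -28, -59, -90, -121]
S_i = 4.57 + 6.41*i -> [4.57, 10.98, 17.39, 23.8, 30.21]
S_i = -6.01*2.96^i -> [-6.01, -17.79, -52.66, -155.87, -461.36]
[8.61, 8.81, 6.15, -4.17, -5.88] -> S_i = Random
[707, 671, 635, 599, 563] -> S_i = 707 + -36*i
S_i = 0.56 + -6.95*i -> [0.56, -6.39, -13.34, -20.29, -27.24]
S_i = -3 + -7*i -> [-3, -10, -17, -24, -31]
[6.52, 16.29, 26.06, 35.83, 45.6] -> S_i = 6.52 + 9.77*i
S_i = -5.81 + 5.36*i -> [-5.81, -0.45, 4.91, 10.27, 15.63]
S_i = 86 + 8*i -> [86, 94, 102, 110, 118]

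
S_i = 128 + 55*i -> [128, 183, 238, 293, 348]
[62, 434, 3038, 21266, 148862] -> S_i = 62*7^i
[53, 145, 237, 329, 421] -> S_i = 53 + 92*i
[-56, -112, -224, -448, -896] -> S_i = -56*2^i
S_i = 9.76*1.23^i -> [9.76, 12.0, 14.77, 18.16, 22.34]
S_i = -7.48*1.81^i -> [-7.48, -13.54, -24.51, -44.35, -80.28]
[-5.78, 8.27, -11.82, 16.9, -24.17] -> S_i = -5.78*(-1.43)^i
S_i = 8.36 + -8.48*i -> [8.36, -0.12, -8.6, -17.08, -25.56]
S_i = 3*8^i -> [3, 24, 192, 1536, 12288]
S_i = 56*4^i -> [56, 224, 896, 3584, 14336]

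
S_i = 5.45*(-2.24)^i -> [5.45, -12.21, 27.35, -61.25, 137.21]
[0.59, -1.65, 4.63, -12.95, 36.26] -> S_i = 0.59*(-2.80)^i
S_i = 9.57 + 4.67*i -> [9.57, 14.24, 18.91, 23.58, 28.25]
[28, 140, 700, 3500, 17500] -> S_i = 28*5^i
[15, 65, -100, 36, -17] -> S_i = Random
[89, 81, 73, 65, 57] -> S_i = 89 + -8*i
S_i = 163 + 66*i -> [163, 229, 295, 361, 427]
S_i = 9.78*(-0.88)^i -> [9.78, -8.61, 7.57, -6.66, 5.87]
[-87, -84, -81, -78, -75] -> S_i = -87 + 3*i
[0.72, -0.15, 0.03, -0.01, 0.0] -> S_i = 0.72*(-0.21)^i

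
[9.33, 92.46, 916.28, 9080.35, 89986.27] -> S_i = 9.33*9.91^i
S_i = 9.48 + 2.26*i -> [9.48, 11.74, 14.0, 16.26, 18.52]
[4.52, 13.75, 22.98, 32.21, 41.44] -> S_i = 4.52 + 9.23*i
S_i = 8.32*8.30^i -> [8.32, 69.06, 573.16, 4757.27, 39485.32]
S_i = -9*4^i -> [-9, -36, -144, -576, -2304]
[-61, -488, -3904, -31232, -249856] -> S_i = -61*8^i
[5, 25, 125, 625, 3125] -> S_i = 5*5^i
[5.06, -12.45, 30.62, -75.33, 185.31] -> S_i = 5.06*(-2.46)^i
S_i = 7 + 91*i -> [7, 98, 189, 280, 371]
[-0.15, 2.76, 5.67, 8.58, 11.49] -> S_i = -0.15 + 2.91*i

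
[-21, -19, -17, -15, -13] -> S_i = -21 + 2*i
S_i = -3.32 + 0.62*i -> [-3.32, -2.7, -2.08, -1.46, -0.84]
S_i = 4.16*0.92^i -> [4.16, 3.83, 3.52, 3.24, 2.98]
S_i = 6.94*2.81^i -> [6.94, 19.5, 54.8, 153.99, 432.7]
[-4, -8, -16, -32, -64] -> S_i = -4*2^i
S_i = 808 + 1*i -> [808, 809, 810, 811, 812]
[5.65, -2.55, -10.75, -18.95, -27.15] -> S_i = 5.65 + -8.20*i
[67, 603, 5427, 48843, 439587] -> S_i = 67*9^i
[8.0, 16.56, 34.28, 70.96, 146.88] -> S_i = 8.00*2.07^i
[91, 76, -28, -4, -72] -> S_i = Random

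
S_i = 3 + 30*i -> [3, 33, 63, 93, 123]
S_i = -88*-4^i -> [-88, 352, -1408, 5632, -22528]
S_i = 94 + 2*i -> [94, 96, 98, 100, 102]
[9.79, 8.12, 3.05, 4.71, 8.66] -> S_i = Random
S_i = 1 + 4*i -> [1, 5, 9, 13, 17]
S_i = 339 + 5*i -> [339, 344, 349, 354, 359]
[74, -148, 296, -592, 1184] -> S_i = 74*-2^i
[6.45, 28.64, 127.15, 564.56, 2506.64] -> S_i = 6.45*4.44^i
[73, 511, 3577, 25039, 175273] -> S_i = 73*7^i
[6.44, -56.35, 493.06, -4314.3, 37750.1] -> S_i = 6.44*(-8.75)^i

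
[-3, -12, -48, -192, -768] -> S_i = -3*4^i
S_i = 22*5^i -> [22, 110, 550, 2750, 13750]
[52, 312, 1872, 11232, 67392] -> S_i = 52*6^i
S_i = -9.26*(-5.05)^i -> [-9.26, 46.76, -236.15, 1192.57, -6022.5]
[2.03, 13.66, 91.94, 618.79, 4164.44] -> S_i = 2.03*6.73^i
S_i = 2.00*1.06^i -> [2.0, 2.12, 2.25, 2.38, 2.52]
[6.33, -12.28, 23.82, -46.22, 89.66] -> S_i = 6.33*(-1.94)^i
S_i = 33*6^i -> [33, 198, 1188, 7128, 42768]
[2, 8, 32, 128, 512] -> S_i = 2*4^i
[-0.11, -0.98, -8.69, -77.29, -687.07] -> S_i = -0.11*8.89^i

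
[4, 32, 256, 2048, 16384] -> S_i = 4*8^i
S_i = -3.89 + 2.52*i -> [-3.89, -1.37, 1.15, 3.67, 6.19]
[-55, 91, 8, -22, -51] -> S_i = Random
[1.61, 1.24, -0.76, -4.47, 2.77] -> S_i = Random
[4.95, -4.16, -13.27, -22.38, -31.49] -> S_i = 4.95 + -9.11*i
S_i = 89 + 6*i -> [89, 95, 101, 107, 113]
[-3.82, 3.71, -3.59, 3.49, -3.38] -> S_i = -3.82*(-0.97)^i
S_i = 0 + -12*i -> [0, -12, -24, -36, -48]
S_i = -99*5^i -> [-99, -495, -2475, -12375, -61875]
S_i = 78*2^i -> [78, 156, 312, 624, 1248]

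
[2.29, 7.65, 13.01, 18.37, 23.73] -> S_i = 2.29 + 5.36*i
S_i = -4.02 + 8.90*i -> [-4.02, 4.88, 13.78, 22.68, 31.58]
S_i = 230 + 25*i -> [230, 255, 280, 305, 330]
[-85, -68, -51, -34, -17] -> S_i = -85 + 17*i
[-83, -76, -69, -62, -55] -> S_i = -83 + 7*i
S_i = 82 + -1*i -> [82, 81, 80, 79, 78]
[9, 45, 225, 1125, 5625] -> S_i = 9*5^i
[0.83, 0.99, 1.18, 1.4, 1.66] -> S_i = 0.83*1.19^i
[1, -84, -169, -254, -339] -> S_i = 1 + -85*i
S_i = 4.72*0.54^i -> [4.72, 2.55, 1.38, 0.74, 0.4]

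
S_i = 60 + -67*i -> [60, -7, -74, -141, -208]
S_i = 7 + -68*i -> [7, -61, -129, -197, -265]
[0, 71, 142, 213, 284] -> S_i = 0 + 71*i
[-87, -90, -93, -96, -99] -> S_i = -87 + -3*i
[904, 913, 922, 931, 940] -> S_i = 904 + 9*i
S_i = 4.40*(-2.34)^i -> [4.4, -10.3, 24.09, -56.38, 131.92]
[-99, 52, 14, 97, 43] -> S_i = Random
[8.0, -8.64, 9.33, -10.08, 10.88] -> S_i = 8.00*(-1.08)^i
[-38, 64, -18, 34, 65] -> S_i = Random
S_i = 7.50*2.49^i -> [7.5, 18.68, 46.5, 115.79, 288.31]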